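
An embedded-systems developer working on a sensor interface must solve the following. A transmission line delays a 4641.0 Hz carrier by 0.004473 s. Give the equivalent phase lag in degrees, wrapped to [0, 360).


Phase shift from frequency and time delay:
phi = 360 * f * t_delay
    = 360 * 4641.0 * 0.004473
    = 7473.31 degrees
    mod 360 = 273.31 degrees

273.31 degrees


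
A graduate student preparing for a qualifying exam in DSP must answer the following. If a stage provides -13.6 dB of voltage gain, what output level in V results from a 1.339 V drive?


Output voltage from dB gain:
V_out = V_in * 10^(gain_dB / 20)
      = 1.339 * 10^(-13.6 / 20)
      = 1.339 * 0.20893
      = 0.2798 V

0.2798 V


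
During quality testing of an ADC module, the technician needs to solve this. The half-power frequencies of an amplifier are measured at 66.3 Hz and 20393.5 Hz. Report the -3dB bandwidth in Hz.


Bandwidth is the difference of -3dB frequencies:
BW = f_high - f_low
   = 20393.5 - 66.3
   = 20327.2 Hz

20327.2 Hz


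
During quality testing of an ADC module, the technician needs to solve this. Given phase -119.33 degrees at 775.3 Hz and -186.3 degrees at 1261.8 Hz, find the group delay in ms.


Group delay from phase difference:
tau = -d(phi)/d(omega)
d(phi) = -66.97 deg = -1.168847 rad
d(omega) = 2*pi*(1261.8 - 775.3) = 3056.7697 rad/s
tau = -(-1.168847) / 3056.7697
    = 0.3824 ms

0.3824 ms


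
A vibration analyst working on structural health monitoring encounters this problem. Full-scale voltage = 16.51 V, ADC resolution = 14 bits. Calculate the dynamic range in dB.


Dynamic range from full-scale to LSB:
V_min = V_max / 2^bits = 16.51 / 2^14
DR = 20 * log10(V_max / V_min)
   = 20 * log10(2^14)
   = 20 * 14 * log10(2)
   = 84.29 dB

84.29 dB


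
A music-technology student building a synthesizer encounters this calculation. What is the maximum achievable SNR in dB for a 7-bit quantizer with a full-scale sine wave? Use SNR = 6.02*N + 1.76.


Theoretical SNR for a full-scale sinusoid:
SNR = 6.02 * N + 1.76
    = 6.02 * 7 + 1.76
    = 42.14 + 1.76
    = 43.9 dB

43.9 dB


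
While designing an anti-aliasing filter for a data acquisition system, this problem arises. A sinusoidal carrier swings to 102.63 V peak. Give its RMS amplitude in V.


RMS voltage for a sinusoidal waveform:
V_rms = V_peak / sqrt(2)
      = 102.63 / 1.414214
      = 72.57 V

72.57 V


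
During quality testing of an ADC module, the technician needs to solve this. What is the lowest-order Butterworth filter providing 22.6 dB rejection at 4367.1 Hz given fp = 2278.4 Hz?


Butterworth filter order formula:
n = log10(10^(A/10) - 1) / (2 * log10(f_stop/f_pass))
10^(22.6/10) - 1 = 180.9701
f_stop/f_pass = 4367.1 / 2278.4 = 1.9167
n = 3.9949 -> ceil = 4

4


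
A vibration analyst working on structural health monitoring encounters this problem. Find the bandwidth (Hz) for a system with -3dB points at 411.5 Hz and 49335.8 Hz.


Bandwidth is the difference of -3dB frequencies:
BW = f_high - f_low
   = 49335.8 - 411.5
   = 48924.3 Hz

48924.3 Hz


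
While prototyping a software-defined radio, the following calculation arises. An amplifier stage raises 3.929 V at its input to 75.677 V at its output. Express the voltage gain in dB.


Voltage gain in dB:
G = 20 * log10(Vout / Vin)
  = 20 * log10(75.677 / 3.929)
  = 20 * log10(19.261135)
  = 20 * 1.284682
  = 25.69 dB

25.69 dB


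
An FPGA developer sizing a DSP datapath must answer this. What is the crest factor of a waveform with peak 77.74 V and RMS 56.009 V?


Crest factor is the ratio of peak to RMS:
CF = V_peak / V_rms
   = 77.74 / 56.009
   = 1.388

1.388


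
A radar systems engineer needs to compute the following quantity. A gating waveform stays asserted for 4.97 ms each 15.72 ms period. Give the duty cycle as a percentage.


Duty cycle as a percentage:
DC = (t_on / T) * 100
   = (4.97 / 15.72) * 100
   = 0.316158 * 100
   = 31.62 %

31.62 %


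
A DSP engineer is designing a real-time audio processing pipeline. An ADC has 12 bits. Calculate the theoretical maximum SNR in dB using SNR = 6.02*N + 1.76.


Theoretical SNR for a full-scale sinusoid:
SNR = 6.02 * N + 1.76
    = 6.02 * 12 + 1.76
    = 72.24 + 1.76
    = 74.0 dB

74.0 dB


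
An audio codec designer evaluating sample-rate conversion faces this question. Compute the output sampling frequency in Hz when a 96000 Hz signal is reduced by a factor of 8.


Decimation reduces the sample rate:
fs_out = fs_in / M
       = 96000 / 8
       = 12000.0 Hz

12000.0 Hz


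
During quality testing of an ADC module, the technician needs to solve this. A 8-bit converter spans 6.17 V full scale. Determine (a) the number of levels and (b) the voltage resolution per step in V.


Step 1 — number of quantization levels:
L = 2^N = 2^8 = 256

Step 2 — LSB step size:
delta = Vfs / L
      = 6.17 / 256
      = 0.02410156 V

Levels = 256; step size = 0.02410156 V


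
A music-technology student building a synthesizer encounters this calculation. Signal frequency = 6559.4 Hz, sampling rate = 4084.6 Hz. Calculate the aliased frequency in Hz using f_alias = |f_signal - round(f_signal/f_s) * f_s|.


Compute the nearest integer multiple of fs to the signal:
n = round(6559.4 / 4084.6) = 2
f_alias = |6559.4 - 2 * 4084.6|
        = |6559.4 - 8169.2|
        = 1609.8 Hz

1609.8


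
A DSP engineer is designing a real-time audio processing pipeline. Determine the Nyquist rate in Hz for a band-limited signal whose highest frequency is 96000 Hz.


The Nyquist rate is twice the maximum frequency component.
fs_min = 2 * fmax
      = 2 * 96000
      = 192000 Hz

192000


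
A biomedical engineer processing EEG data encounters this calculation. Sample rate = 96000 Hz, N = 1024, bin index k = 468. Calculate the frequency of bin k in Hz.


Frequency of DFT bin k:
f_k = k * fs / N
    = 468 * 96000 / 1024
    = 44928000 / 1024
    = 43875.0 Hz

43875.0 Hz


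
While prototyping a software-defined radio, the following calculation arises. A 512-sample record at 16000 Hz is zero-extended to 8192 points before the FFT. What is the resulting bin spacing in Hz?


Frequency resolution after zero-padding:
N_padded = 512 * 16 = 8192
df = fs / N_padded
   = 16000 / 8192
   = 1.9531 Hz

1.9531 Hz


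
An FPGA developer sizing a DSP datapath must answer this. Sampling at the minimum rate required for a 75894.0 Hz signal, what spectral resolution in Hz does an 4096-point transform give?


Step 1 — Nyquist sampling rate:
fs = 2 * fmax = 2 * 75894.0 = 151788.0 Hz

Step 2 — DFT bin spacing:
df = fs / N = 151788.0 / 4096 = 37.0576 Hz

37.0576 Hz


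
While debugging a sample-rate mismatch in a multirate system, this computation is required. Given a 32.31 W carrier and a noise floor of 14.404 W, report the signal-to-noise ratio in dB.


SNR in decibels:
SNR = 10 * log10(Ps / Pn)
    = 10 * log10(32.31 / 14.404)
    = 10 * log10(2.2431)
    = 10 * 0.3509
    = 3.51 dB

3.51 dB


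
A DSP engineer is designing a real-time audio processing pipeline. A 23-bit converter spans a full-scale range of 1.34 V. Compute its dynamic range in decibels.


Dynamic range from full-scale to LSB:
V_min = V_max / 2^bits = 1.34 / 2^23
DR = 20 * log10(V_max / V_min)
   = 20 * log10(2^23)
   = 20 * 23 * log10(2)
   = 138.47 dB

138.47 dB


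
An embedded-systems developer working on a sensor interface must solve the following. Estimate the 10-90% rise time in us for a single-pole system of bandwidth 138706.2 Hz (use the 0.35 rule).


Rise time from bandwidth relationship:
tr = 0.35 / BW
   = 0.35 / 138706.2
   = 2.523319073e-06 s
   = 2.5233 us

2.5233 us


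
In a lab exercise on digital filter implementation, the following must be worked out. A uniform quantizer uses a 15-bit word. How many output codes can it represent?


Number of quantization levels = 2^N
= 2^15
= 32768

32768


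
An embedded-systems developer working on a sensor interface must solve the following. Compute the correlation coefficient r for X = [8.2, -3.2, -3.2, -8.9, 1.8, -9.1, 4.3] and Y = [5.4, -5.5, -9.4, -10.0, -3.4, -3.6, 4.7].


Pearson correlation coefficient (population):
r = cov(X,Y) / (std(X) * std(Y))
Mean X = -1.4429, Mean Y = -3.1143
Cov(X,Y) = 28.050816
Std(X) = 6.058019, Std(Y) = 5.68819
r = 0.814

0.814


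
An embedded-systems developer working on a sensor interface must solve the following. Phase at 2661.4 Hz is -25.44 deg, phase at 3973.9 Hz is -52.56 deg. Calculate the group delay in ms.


Group delay from phase difference:
tau = -d(phi)/d(omega)
d(phi) = -27.12 deg = -0.473333 rad
d(omega) = 2*pi*(3973.9 - 2661.4) = 8246.6807 rad/s
tau = -(-0.473333) / 8246.6807
    = 0.0574 ms

0.0574 ms


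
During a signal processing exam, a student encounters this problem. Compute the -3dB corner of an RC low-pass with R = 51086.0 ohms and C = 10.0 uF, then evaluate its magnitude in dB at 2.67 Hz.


Step 1 — cutoff frequency:
fc = 1 / (2*pi*R*C)
C = 10.0 uF = 1e-05 F
fc = 1 / (2*pi*51086.0*1e-05)
   = 0.311543 Hz

Step 2 — magnitude at f = 2.67 Hz:
|H(f)| = 1 / sqrt(1 + (f/fc)^2)
f/fc = 2.67 / 0.311543 = 8.570246
|H| = 1 / sqrt(1 + 73.449117) = 0.1158965
|H|_dB = 20*log10(0.1158965) = -18.72 dB

fc = 0.311543 Hz; |H(2.67 Hz)| = -18.72 dB


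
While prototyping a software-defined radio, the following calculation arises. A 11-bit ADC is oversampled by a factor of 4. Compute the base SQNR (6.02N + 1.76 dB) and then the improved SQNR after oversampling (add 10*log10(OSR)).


Step 1 — baseline SQNR at Nyquist:
SQNR_base = 6.02*N + 1.76
          = 6.02*11 + 1.76
          = 67.98 dB

Step 2 — oversampling processing gain:
G = 10*log10(OSR) = 10*log10(4) = 6.02 dB

Step 3 — total:
SQNR_total = 67.98 + 6.02 = 74.0 dB

Base SQNR = 67.98 dB; oversampled SQNR = 74.0 dB


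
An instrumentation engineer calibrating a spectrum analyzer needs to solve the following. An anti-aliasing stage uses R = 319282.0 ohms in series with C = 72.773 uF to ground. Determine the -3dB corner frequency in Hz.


Cutoff frequency of a first-order RC filter:
fc = 1 / (2 * pi * R * C)
C = 72.773 uF = 7.2773e-05 F
fc = 1 / (2 * pi * 319282.0 * 7.2773e-05)
   = 1 / 145.99049539155
   = 0.00685 Hz

0.00685 Hz


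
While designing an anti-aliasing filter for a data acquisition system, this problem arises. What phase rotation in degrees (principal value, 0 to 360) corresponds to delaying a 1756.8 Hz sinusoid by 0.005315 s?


Phase shift from frequency and time delay:
phi = 360 * f * t_delay
    = 360 * 1756.8 * 0.005315
    = 3361.46 degrees
    mod 360 = 121.46 degrees

121.46 degrees


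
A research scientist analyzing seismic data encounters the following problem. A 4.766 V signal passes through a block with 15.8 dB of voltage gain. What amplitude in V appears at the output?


Output voltage from dB gain:
V_out = V_in * 10^(gain_dB / 20)
      = 4.766 * 10^(15.8 / 20)
      = 4.766 * 6.16595
      = 29.3869 V

29.3869 V


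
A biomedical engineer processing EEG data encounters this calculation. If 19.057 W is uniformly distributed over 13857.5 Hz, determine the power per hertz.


Power spectral density:
PSD = P / BW
    = 19.057 / 13857.5
    = 0.00137521 W/Hz

0.00137521 W/Hz


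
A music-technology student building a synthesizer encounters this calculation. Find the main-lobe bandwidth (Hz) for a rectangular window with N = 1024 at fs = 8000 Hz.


Main lobe width for a rectangular window:
Width = 2 * fs / N
      = 2 * 8000 / 1024
      = 16000 / 1024
      = 15.625 Hz

15.625 Hz


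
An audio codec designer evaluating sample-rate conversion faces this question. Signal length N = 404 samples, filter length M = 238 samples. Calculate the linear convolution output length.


Linear convolution output length:
L = N + M - 1
  = 404 + 238 - 1
  = 641 samples

641


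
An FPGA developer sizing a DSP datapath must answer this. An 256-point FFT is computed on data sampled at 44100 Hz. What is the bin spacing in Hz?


DFT frequency resolution:
df = fs / N
   = 44100 / 256
   = 172.2656 Hz

172.2656 Hz


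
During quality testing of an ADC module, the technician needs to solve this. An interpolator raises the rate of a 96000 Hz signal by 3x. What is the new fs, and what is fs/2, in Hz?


Step 1 — output sample rate after interpolation by L:
fs_out = L * fs_in = 3 * 96000 = 288000 Hz

Step 2 — Nyquist frequency of the output stream:
f_Nyq = fs_out / 2 = 288000 / 2 = 144000.0 Hz

fs_out = 288000 Hz; f_Nyquist = 144000.0 Hz


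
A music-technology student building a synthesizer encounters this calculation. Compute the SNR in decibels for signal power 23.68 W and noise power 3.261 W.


SNR in decibels:
SNR = 10 * log10(Ps / Pn)
    = 10 * log10(23.68 / 3.261)
    = 10 * log10(7.2616)
    = 10 * 0.861
    = 8.61 dB

8.61 dB


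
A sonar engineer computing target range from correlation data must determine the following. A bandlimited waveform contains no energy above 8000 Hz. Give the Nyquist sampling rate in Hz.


The Nyquist rate is twice the maximum frequency component.
fs_min = 2 * fmax
      = 2 * 8000
      = 16000 Hz

16000


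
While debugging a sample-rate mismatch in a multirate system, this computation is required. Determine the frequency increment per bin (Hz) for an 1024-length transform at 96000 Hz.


DFT frequency resolution:
df = fs / N
   = 96000 / 1024
   = 93.75 Hz

93.75 Hz


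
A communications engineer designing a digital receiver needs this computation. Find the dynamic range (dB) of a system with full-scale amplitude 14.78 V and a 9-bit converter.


Dynamic range from full-scale to LSB:
V_min = V_max / 2^bits = 14.78 / 2^9
DR = 20 * log10(V_max / V_min)
   = 20 * log10(2^9)
   = 20 * 9 * log10(2)
   = 54.19 dB

54.19 dB


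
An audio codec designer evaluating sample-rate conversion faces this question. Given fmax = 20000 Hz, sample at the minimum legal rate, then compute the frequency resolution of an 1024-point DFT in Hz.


Step 1 — Nyquist sampling rate:
fs = 2 * fmax = 2 * 20000 = 40000 Hz

Step 2 — DFT bin spacing:
df = fs / N = 40000 / 1024 = 39.0625 Hz

39.0625 Hz


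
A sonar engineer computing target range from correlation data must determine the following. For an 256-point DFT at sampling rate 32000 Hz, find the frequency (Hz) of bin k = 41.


Frequency of DFT bin k:
f_k = k * fs / N
    = 41 * 32000 / 256
    = 1312000 / 256
    = 5125.0 Hz

5125.0 Hz


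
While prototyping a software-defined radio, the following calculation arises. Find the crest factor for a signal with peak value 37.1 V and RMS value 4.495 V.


Crest factor is the ratio of peak to RMS:
CF = V_peak / V_rms
   = 37.1 / 4.495
   = 8.2536

8.2536


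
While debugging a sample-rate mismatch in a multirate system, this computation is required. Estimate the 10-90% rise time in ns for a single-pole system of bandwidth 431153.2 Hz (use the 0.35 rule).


Rise time from bandwidth relationship:
tr = 0.35 / BW
   = 0.35 / 431153.2
   = 8.117764173e-07 s
   = 811.7764 ns

811.7764 ns


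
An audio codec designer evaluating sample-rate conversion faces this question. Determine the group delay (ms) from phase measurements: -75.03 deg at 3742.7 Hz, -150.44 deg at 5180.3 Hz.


Group delay from phase difference:
tau = -d(phi)/d(omega)
d(phi) = -75.41 deg = -1.316153 rad
d(omega) = 2*pi*(5180.3 - 3742.7) = 9032.7072 rad/s
tau = -(-1.316153) / 9032.7072
    = 0.1457 ms

0.1457 ms


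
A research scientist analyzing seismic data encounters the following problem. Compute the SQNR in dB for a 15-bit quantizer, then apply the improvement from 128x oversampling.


Step 1 — baseline SQNR at Nyquist:
SQNR_base = 6.02*N + 1.76
          = 6.02*15 + 1.76
          = 92.06 dB

Step 2 — oversampling processing gain:
G = 10*log10(OSR) = 10*log10(128) = 21.07 dB

Step 3 — total:
SQNR_total = 92.06 + 21.07 = 113.13 dB

Base SQNR = 92.06 dB; oversampled SQNR = 113.13 dB


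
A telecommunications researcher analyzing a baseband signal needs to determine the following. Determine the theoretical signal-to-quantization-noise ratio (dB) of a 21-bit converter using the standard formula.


Theoretical SNR for a full-scale sinusoid:
SNR = 6.02 * N + 1.76
    = 6.02 * 21 + 1.76
    = 126.42 + 1.76
    = 128.18 dB

128.18 dB


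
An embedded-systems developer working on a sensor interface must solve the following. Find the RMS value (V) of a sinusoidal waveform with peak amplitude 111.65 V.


RMS voltage for a sinusoidal waveform:
V_rms = V_peak / sqrt(2)
      = 111.65 / 1.414214
      = 78.948 V

78.948 V


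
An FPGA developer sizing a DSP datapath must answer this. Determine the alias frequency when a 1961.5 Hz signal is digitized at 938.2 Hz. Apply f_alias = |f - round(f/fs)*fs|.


Compute the nearest integer multiple of fs to the signal:
n = round(1961.5 / 938.2) = 2
f_alias = |1961.5 - 2 * 938.2|
        = |1961.5 - 1876.4|
        = 85.1 Hz

85.1


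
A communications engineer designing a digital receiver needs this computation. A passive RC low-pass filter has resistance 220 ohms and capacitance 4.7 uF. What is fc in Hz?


Cutoff frequency of a first-order RC filter:
fc = 1 / (2 * pi * R * C)
C = 4.7 uF = 4.7e-06 F
fc = 1 / (2 * pi * 220 * 4.7e-06)
   = 1 / 0.0064968136076237
   = 153.921608 Hz

153.921608 Hz


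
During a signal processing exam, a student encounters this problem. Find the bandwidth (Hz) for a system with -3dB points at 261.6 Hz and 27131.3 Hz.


Bandwidth is the difference of -3dB frequencies:
BW = f_high - f_low
   = 27131.3 - 261.6
   = 26869.7 Hz

26869.7 Hz


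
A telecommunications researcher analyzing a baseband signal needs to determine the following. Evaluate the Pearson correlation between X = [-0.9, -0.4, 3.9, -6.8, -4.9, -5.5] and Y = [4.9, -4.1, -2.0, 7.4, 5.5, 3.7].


Pearson correlation coefficient (population):
r = cov(X,Y) / (std(X) * std(Y))
Mean X = -2.4333, Mean Y = 2.5667
Cov(X,Y) = -11.786111
Std(X) = 3.677711, Std(Y) = 4.163199
r = -0.7698

-0.7698


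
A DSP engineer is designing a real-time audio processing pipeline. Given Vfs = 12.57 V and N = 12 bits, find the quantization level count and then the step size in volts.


Step 1 — number of quantization levels:
L = 2^N = 2^12 = 4096

Step 2 — LSB step size:
delta = Vfs / L
      = 12.57 / 4096
      = 0.00306885 V

Levels = 4096; step size = 0.00306885 V


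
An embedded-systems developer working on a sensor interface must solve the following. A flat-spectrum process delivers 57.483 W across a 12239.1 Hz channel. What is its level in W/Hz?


Power spectral density:
PSD = P / BW
    = 57.483 / 12239.1
    = 0.00469667 W/Hz

0.00469667 W/Hz


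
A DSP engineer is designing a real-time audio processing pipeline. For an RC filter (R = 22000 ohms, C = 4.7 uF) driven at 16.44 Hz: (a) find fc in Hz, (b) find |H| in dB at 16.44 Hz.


Step 1 — cutoff frequency:
fc = 1 / (2*pi*R*C)
C = 4.7 uF = 4.7e-06 F
fc = 1 / (2*pi*22000*4.7e-06)
   = 1.53922 Hz

Step 2 — magnitude at f = 16.44 Hz:
|H(f)| = 1 / sqrt(1 + (f/fc)^2)
f/fc = 16.44 / 1.53922 = 10.680734
|H| = 1 / sqrt(1 + 114.078079) = 0.0932188
|H|_dB = 20*log10(0.0932188) = -20.61 dB

fc = 1.53922 Hz; |H(16.44 Hz)| = -20.61 dB


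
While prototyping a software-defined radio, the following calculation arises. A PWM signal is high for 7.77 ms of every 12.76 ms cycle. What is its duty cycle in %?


Duty cycle as a percentage:
DC = (t_on / T) * 100
   = (7.77 / 12.76) * 100
   = 0.608934 * 100
   = 60.89 %

60.89 %


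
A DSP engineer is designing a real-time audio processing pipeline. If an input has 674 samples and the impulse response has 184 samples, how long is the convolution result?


Linear convolution output length:
L = N + M - 1
  = 674 + 184 - 1
  = 857 samples

857


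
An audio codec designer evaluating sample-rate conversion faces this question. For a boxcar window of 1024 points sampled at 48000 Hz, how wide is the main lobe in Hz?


Main lobe width for a rectangular window:
Width = 2 * fs / N
      = 2 * 48000 / 1024
      = 96000 / 1024
      = 93.75 Hz

93.75 Hz


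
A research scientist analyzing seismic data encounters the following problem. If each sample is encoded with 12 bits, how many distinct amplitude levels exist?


Number of quantization levels = 2^N
= 2^12
= 4096

4096


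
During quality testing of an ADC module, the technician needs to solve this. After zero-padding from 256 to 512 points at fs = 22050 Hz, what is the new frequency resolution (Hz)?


Frequency resolution after zero-padding:
N_padded = 256 * 2 = 512
df = fs / N_padded
   = 22050 / 512
   = 43.0664 Hz

43.0664 Hz


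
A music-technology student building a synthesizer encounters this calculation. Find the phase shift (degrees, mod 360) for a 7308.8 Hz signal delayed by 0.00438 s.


Phase shift from frequency and time delay:
phi = 360 * f * t_delay
    = 360 * 7308.8 * 0.00438
    = 11524.52 degrees
    mod 360 = 4.52 degrees

4.52 degrees


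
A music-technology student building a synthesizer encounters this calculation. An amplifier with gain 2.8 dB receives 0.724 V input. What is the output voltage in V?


Output voltage from dB gain:
V_out = V_in * 10^(gain_dB / 20)
      = 0.724 * 10^(2.8 / 20)
      = 0.724 * 1.380384
      = 0.9994 V

0.9994 V


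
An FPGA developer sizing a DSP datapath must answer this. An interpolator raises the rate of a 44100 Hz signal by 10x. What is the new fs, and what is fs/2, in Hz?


Step 1 — output sample rate after interpolation by L:
fs_out = L * fs_in = 10 * 44100 = 441000 Hz

Step 2 — Nyquist frequency of the output stream:
f_Nyq = fs_out / 2 = 441000 / 2 = 220500.0 Hz

fs_out = 441000 Hz; f_Nyquist = 220500.0 Hz


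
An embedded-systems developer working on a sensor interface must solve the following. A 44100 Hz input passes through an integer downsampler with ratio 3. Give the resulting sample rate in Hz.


Decimation reduces the sample rate:
fs_out = fs_in / M
       = 44100 / 3
       = 14700.0 Hz

14700.0 Hz


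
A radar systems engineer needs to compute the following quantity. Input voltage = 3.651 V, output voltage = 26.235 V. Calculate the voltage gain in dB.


Voltage gain in dB:
G = 20 * log10(Vout / Vin)
  = 20 * log10(26.235 / 3.651)
  = 20 * log10(7.185703)
  = 20 * 0.856469
  = 17.13 dB

17.13 dB


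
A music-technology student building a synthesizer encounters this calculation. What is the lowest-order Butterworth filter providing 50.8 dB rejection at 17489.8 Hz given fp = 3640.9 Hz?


Butterworth filter order formula:
n = log10(10^(A/10) - 1) / (2 * log10(f_stop/f_pass))
10^(50.8/10) - 1 = 120225.4435
f_stop/f_pass = 17489.8 / 3640.9 = 4.8037
n = 3.7267 -> ceil = 4

4


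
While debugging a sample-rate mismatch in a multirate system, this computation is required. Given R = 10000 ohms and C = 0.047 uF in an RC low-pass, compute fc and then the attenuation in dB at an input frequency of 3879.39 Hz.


Step 1 — cutoff frequency:
fc = 1 / (2*pi*R*C)
C = 0.047 uF = 4.7e-08 F
fc = 1 / (2*pi*10000*4.7e-08)
   = 338.628 Hz

Step 2 — magnitude at f = 3879.39 Hz:
|H(f)| = 1 / sqrt(1 + (f/fc)^2)
f/fc = 3879.39 / 338.628 = 11.4562
|H| = 1 / sqrt(1 + 131.244518) = 0.0869583
|H|_dB = 20*log10(0.0869583) = -21.21 dB

fc = 338.628 Hz; |H(3879.39 Hz)| = -21.21 dB


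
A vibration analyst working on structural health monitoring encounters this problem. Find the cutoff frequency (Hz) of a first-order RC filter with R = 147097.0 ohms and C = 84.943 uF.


Cutoff frequency of a first-order RC filter:
fc = 1 / (2 * pi * R * C)
C = 84.943 uF = 8.4943e-05 F
fc = 1 / (2 * pi * 147097.0 * 8.4943e-05)
   = 1 / 78.507523726646
   = 0.012738 Hz

0.012738 Hz


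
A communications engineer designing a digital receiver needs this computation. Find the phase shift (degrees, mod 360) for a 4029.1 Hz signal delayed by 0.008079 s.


Phase shift from frequency and time delay:
phi = 360 * f * t_delay
    = 360 * 4029.1 * 0.008079
    = 11718.4 degrees
    mod 360 = 198.4 degrees

198.4 degrees


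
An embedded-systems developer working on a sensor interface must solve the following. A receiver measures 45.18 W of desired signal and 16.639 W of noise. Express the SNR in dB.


SNR in decibels:
SNR = 10 * log10(Ps / Pn)
    = 10 * log10(45.18 / 16.639)
    = 10 * log10(2.7153)
    = 10 * 0.4338
    = 4.34 dB

4.34 dB


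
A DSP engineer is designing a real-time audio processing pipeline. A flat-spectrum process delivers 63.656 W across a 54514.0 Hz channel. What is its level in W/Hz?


Power spectral density:
PSD = P / BW
    = 63.656 / 54514.0
    = 0.0011677 W/Hz

0.0011677 W/Hz


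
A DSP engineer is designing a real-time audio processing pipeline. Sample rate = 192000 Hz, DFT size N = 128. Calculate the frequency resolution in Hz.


DFT frequency resolution:
df = fs / N
   = 192000 / 128
   = 1500.0 Hz

1500.0 Hz


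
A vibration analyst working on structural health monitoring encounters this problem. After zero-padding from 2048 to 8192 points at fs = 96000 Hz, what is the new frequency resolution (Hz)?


Frequency resolution after zero-padding:
N_padded = 2048 * 4 = 8192
df = fs / N_padded
   = 96000 / 8192
   = 11.7188 Hz

11.7188 Hz


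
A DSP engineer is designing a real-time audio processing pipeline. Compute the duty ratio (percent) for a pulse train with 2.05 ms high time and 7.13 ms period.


Duty cycle as a percentage:
DC = (t_on / T) * 100
   = (2.05 / 7.13) * 100
   = 0.287518 * 100
   = 28.75 %

28.75 %


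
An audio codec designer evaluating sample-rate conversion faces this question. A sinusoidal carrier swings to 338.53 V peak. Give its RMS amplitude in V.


RMS voltage for a sinusoidal waveform:
V_rms = V_peak / sqrt(2)
      = 338.53 / 1.414214
      = 239.377 V

239.377 V


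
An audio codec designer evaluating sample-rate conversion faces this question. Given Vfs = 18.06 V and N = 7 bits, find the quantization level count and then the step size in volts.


Step 1 — number of quantization levels:
L = 2^N = 2^7 = 128

Step 2 — LSB step size:
delta = Vfs / L
      = 18.06 / 128
      = 0.14109375 V

Levels = 128; step size = 0.14109375 V


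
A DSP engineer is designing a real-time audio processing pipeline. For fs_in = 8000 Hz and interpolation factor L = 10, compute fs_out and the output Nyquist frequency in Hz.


Step 1 — output sample rate after interpolation by L:
fs_out = L * fs_in = 10 * 8000 = 80000 Hz

Step 2 — Nyquist frequency of the output stream:
f_Nyq = fs_out / 2 = 80000 / 2 = 40000.0 Hz

fs_out = 80000 Hz; f_Nyquist = 40000.0 Hz


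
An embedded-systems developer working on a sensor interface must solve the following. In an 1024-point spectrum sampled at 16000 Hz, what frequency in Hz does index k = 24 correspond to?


Frequency of DFT bin k:
f_k = k * fs / N
    = 24 * 16000 / 1024
    = 384000 / 1024
    = 375.0 Hz

375.0 Hz


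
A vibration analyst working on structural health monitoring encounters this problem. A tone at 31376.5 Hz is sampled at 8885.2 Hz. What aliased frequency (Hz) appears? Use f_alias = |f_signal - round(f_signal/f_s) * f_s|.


Compute the nearest integer multiple of fs to the signal:
n = round(31376.5 / 8885.2) = 4
f_alias = |31376.5 - 4 * 8885.2|
        = |31376.5 - 35540.8|
        = 4164.3 Hz

4164.3


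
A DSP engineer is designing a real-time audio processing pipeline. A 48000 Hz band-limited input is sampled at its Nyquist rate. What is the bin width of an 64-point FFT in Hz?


Step 1 — Nyquist sampling rate:
fs = 2 * fmax = 2 * 48000 = 96000 Hz

Step 2 — DFT bin spacing:
df = fs / N = 96000 / 64 = 1500.0 Hz

1500.0 Hz


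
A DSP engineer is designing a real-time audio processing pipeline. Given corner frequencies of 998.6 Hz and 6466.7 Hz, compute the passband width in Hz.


Bandwidth is the difference of -3dB frequencies:
BW = f_high - f_low
   = 6466.7 - 998.6
   = 5468.1 Hz

5468.1 Hz


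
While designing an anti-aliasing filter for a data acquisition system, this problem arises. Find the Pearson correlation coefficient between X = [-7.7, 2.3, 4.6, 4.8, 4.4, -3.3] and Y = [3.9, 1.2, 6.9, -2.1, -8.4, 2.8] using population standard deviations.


Pearson correlation coefficient (population):
r = cov(X,Y) / (std(X) * std(Y))
Mean X = 0.85, Mean Y = 0.7167
Cov(X,Y) = -9.244167
Std(X) = 4.738055, Std(Y) = 4.898781
r = -0.3983

-0.3983


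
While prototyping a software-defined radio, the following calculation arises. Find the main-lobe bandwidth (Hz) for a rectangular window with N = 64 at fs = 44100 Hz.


Main lobe width for a rectangular window:
Width = 2 * fs / N
      = 2 * 44100 / 64
      = 88200 / 64
      = 1378.125 Hz

1378.125 Hz


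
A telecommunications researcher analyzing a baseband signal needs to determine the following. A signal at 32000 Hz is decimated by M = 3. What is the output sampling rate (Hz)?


Decimation reduces the sample rate:
fs_out = fs_in / M
       = 32000 / 3
       = 10666.6667 Hz

10666.6667 Hz


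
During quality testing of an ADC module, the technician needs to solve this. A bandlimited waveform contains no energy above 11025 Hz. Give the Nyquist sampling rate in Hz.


The Nyquist rate is twice the maximum frequency component.
fs_min = 2 * fmax
      = 2 * 11025
      = 22050 Hz

22050


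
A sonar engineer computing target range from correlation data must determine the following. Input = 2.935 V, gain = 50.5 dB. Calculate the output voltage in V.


Output voltage from dB gain:
V_out = V_in * 10^(gain_dB / 20)
      = 2.935 * 10^(50.5 / 20)
      = 2.935 * 334.965439
      = 983.1236 V

983.1236 V


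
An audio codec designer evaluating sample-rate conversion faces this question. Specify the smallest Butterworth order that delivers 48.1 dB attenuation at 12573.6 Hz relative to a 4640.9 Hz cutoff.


Butterworth filter order formula:
n = log10(10^(A/10) - 1) / (2 * log10(f_stop/f_pass))
10^(48.1/10) - 1 = 64564.4229
f_stop/f_pass = 12573.6 / 4640.9 = 2.7093
n = 5.5561 -> ceil = 6

6


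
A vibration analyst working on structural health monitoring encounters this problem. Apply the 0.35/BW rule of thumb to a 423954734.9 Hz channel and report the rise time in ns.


Rise time from bandwidth relationship:
tr = 0.35 / BW
   = 0.35 / 423954734.9
   = 8.255598327e-10 s
   = 0.8256 ns

0.8256 ns


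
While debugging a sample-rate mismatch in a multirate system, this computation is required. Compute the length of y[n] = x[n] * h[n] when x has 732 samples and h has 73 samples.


Linear convolution output length:
L = N + M - 1
  = 732 + 73 - 1
  = 804 samples

804


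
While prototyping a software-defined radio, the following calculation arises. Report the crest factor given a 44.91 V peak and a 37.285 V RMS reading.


Crest factor is the ratio of peak to RMS:
CF = V_peak / V_rms
   = 44.91 / 37.285
   = 1.2045

1.2045


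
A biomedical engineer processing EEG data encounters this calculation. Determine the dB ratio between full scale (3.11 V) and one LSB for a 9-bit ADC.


Dynamic range from full-scale to LSB:
V_min = V_max / 2^bits = 3.11 / 2^9
DR = 20 * log10(V_max / V_min)
   = 20 * log10(2^9)
   = 20 * 9 * log10(2)
   = 54.19 dB

54.19 dB


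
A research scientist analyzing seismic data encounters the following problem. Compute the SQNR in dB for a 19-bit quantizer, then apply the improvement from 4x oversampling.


Step 1 — baseline SQNR at Nyquist:
SQNR_base = 6.02*N + 1.76
          = 6.02*19 + 1.76
          = 116.14 dB

Step 2 — oversampling processing gain:
G = 10*log10(OSR) = 10*log10(4) = 6.02 dB

Step 3 — total:
SQNR_total = 116.14 + 6.02 = 122.16 dB

Base SQNR = 116.14 dB; oversampled SQNR = 122.16 dB


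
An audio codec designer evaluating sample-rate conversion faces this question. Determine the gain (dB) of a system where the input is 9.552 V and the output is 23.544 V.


Voltage gain in dB:
G = 20 * log10(Vout / Vin)
  = 20 * log10(23.544 / 9.552)
  = 20 * log10(2.464824)
  = 20 * 0.391786
  = 7.84 dB

7.84 dB


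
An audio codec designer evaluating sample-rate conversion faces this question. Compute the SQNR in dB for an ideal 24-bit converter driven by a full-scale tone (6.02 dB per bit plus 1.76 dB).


Theoretical SNR for a full-scale sinusoid:
SNR = 6.02 * N + 1.76
    = 6.02 * 24 + 1.76
    = 144.48 + 1.76
    = 146.24 dB

146.24 dB


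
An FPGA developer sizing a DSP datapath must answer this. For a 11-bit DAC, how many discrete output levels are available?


Number of quantization levels = 2^N
= 2^11
= 2048

2048


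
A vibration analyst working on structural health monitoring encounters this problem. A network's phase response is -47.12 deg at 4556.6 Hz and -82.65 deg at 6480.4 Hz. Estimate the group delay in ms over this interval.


Group delay from phase difference:
tau = -d(phi)/d(omega)
d(phi) = -35.53 deg = -0.620115 rad
d(omega) = 2*pi*(6480.4 - 4556.6) = 12087.5919 rad/s
tau = -(-0.620115) / 12087.5919
    = 0.0513 ms

0.0513 ms


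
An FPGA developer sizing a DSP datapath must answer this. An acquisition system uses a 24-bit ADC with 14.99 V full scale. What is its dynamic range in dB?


Dynamic range from full-scale to LSB:
V_min = V_max / 2^bits = 14.99 / 2^24
DR = 20 * log10(V_max / V_min)
   = 20 * log10(2^24)
   = 20 * 24 * log10(2)
   = 144.49 dB

144.49 dB


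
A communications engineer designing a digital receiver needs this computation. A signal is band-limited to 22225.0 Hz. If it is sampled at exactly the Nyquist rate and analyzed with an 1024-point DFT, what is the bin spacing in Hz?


Step 1 — Nyquist sampling rate:
fs = 2 * fmax = 2 * 22225.0 = 44450.0 Hz

Step 2 — DFT bin spacing:
df = fs / N = 44450.0 / 1024 = 43.4082 Hz

43.4082 Hz


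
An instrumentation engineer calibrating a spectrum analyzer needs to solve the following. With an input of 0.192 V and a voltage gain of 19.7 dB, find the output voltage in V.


Output voltage from dB gain:
V_out = V_in * 10^(gain_dB / 20)
      = 0.192 * 10^(19.7 / 20)
      = 0.192 * 9.660509
      = 1.8548 V

1.8548 V


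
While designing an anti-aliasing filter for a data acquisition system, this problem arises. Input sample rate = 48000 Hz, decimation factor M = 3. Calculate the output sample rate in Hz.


Decimation reduces the sample rate:
fs_out = fs_in / M
       = 48000 / 3
       = 16000.0 Hz

16000.0 Hz


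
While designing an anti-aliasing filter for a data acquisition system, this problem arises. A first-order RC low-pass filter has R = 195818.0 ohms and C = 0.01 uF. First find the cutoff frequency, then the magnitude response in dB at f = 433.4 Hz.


Step 1 — cutoff frequency:
fc = 1 / (2*pi*R*C)
C = 0.01 uF = 1e-08 F
fc = 1 / (2*pi*195818.0*1e-08)
   = 81.277 Hz

Step 2 — magnitude at f = 433.4 Hz:
|H(f)| = 1 / sqrt(1 + (f/fc)^2)
f/fc = 433.4 / 81.277 = 5.332382
|H| = 1 / sqrt(1 + 28.434298) = 0.1843203
|H|_dB = 20*log10(0.1843203) = -14.69 dB

fc = 81.277 Hz; |H(433.4 Hz)| = -14.69 dB


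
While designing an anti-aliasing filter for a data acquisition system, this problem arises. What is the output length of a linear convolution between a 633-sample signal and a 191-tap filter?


Linear convolution output length:
L = N + M - 1
  = 633 + 191 - 1
  = 823 samples

823


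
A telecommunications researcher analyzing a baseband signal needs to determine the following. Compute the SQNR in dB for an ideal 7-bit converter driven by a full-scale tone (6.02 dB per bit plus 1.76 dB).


Theoretical SNR for a full-scale sinusoid:
SNR = 6.02 * N + 1.76
    = 6.02 * 7 + 1.76
    = 42.14 + 1.76
    = 43.9 dB

43.9 dB


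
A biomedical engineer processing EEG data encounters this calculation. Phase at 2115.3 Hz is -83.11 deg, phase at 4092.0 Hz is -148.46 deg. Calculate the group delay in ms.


Group delay from phase difference:
tau = -d(phi)/d(omega)
d(phi) = -65.35 deg = -1.140573 rad
d(omega) = 2*pi*(4092.0 - 2115.3) = 12419.9724 rad/s
tau = -(-1.140573) / 12419.9724
    = 0.0918 ms

0.0918 ms


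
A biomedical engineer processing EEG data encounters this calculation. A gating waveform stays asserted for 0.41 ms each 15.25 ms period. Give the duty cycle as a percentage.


Duty cycle as a percentage:
DC = (t_on / T) * 100
   = (0.41 / 15.25) * 100
   = 0.026885 * 100
   = 2.69 %

2.69 %


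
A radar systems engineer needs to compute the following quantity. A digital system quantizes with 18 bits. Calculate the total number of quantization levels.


Number of quantization levels = 2^N
= 2^18
= 262144

262144


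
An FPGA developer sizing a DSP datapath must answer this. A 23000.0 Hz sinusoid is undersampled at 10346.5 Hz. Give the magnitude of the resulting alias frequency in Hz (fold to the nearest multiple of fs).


Compute the nearest integer multiple of fs to the signal:
n = round(23000.0 / 10346.5) = 2
f_alias = |23000.0 - 2 * 10346.5|
        = |23000.0 - 20693.0|
        = 2307.0 Hz

2307.0


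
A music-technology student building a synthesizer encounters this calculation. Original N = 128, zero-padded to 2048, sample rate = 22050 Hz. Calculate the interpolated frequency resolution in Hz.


Frequency resolution after zero-padding:
N_padded = 128 * 16 = 2048
df = fs / N_padded
   = 22050 / 2048
   = 10.7666 Hz

10.7666 Hz


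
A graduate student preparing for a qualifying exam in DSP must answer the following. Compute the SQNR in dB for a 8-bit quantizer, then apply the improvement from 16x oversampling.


Step 1 — baseline SQNR at Nyquist:
SQNR_base = 6.02*N + 1.76
          = 6.02*8 + 1.76
          = 49.92 dB

Step 2 — oversampling processing gain:
G = 10*log10(OSR) = 10*log10(16) = 12.04 dB

Step 3 — total:
SQNR_total = 49.92 + 12.04 = 61.96 dB

Base SQNR = 49.92 dB; oversampled SQNR = 61.96 dB


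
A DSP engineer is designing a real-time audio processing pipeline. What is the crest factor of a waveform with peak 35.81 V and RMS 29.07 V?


Crest factor is the ratio of peak to RMS:
CF = V_peak / V_rms
   = 35.81 / 29.07
   = 1.2319

1.2319


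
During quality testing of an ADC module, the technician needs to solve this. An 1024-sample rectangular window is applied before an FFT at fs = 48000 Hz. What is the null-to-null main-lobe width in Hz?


Main lobe width for a rectangular window:
Width = 2 * fs / N
      = 2 * 48000 / 1024
      = 96000 / 1024
      = 93.75 Hz

93.75 Hz


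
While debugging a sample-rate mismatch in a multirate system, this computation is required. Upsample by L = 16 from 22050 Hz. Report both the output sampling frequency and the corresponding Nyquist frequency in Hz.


Step 1 — output sample rate after interpolation by L:
fs_out = L * fs_in = 16 * 22050 = 352800 Hz

Step 2 — Nyquist frequency of the output stream:
f_Nyq = fs_out / 2 = 352800 / 2 = 176400.0 Hz

fs_out = 352800 Hz; f_Nyquist = 176400.0 Hz


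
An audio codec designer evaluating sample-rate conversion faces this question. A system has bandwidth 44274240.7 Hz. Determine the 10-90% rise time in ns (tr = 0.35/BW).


Rise time from bandwidth relationship:
tr = 0.35 / BW
   = 0.35 / 44274240.7
   = 7.905273912e-09 s
   = 7.9053 ns

7.9053 ns


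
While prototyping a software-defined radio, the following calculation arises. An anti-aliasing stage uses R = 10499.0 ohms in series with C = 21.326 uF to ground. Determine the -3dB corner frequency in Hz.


Cutoff frequency of a first-order RC filter:
fc = 1 / (2 * pi * R * C)
C = 21.326 uF = 2.1326e-05 F
fc = 1 / (2 * pi * 10499.0 * 2.1326e-05)
   = 1 / 1.4068157083297
   = 0.710825 Hz

0.710825 Hz


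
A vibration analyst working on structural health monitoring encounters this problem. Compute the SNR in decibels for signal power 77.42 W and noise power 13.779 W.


SNR in decibels:
SNR = 10 * log10(Ps / Pn)
    = 10 * log10(77.42 / 13.779)
    = 10 * log10(5.6187)
    = 10 * 0.7496
    = 7.5 dB

7.5 dB
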